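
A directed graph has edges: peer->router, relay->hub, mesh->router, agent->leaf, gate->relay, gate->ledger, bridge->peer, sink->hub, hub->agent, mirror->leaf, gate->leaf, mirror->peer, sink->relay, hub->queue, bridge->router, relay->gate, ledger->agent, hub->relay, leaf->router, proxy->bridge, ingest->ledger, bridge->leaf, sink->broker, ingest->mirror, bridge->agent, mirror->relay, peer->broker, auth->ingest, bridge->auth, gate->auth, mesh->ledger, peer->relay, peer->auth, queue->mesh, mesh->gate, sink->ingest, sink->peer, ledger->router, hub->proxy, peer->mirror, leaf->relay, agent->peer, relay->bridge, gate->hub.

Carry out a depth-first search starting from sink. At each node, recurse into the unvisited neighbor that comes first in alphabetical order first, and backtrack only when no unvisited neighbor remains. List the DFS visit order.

sink, broker, hub, agent, leaf, relay, bridge, auth, ingest, ledger, router, mirror, peer, gate, proxy, queue, mesh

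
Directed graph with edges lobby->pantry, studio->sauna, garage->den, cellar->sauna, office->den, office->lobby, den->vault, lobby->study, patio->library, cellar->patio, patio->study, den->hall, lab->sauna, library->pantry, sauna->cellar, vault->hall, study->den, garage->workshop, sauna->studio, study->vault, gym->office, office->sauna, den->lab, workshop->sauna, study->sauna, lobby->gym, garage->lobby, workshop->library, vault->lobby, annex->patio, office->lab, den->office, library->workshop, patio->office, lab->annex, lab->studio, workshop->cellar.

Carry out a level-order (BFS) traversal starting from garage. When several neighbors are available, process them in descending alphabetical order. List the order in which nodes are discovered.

Visit garage; enqueue workshop, lobby, den → queue [workshop, lobby, den]
Visit workshop; enqueue sauna, library, cellar → queue [lobby, den, sauna, library, cellar]
Visit lobby; enqueue study, pantry, gym → queue [den, sauna, library, cellar, study, pantry, gym]
Visit den; enqueue vault, office, lab, hall → queue [sauna, library, cellar, study, pantry, gym, vault, office, lab, hall]
Visit sauna; enqueue studio → queue [library, cellar, study, pantry, gym, vault, office, lab, hall, studio]
Visit library → queue [cellar, study, pantry, gym, vault, office, lab, hall, studio]
Visit cellar; enqueue patio → queue [study, pantry, gym, vault, office, lab, hall, studio, patio]
Visit study → queue [pantry, gym, vault, office, lab, hall, studio, patio]
Visit pantry → queue [gym, vault, office, lab, hall, studio, patio]
Visit gym → queue [vault, office, lab, hall, studio, patio]
Visit vault → queue [office, lab, hall, studio, patio]
Visit office → queue [lab, hall, studio, patio]
Visit lab; enqueue annex → queue [hall, studio, patio, annex]
Visit hall → queue [studio, patio, annex]
Visit studio → queue [patio, annex]
Visit patio → queue [annex]
Visit annex → queue []

garage workshop lobby den sauna library cellar study pantry gym vault office lab hall studio patio annex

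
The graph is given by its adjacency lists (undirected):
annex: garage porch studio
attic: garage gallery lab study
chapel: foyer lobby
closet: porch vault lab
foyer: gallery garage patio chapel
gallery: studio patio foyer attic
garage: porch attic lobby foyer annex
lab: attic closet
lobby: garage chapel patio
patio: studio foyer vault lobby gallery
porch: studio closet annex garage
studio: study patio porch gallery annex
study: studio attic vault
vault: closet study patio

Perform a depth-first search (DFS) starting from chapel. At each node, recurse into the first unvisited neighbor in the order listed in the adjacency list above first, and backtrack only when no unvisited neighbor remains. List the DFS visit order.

Visit chapel
chapel → foyer
foyer → gallery
gallery → studio
studio → study
study → attic
attic → garage
garage → porch
porch → closet
closet → vault
vault → patio
patio → lobby
closet → lab
porch → annex

chapel, foyer, gallery, studio, study, attic, garage, porch, closet, vault, patio, lobby, lab, annex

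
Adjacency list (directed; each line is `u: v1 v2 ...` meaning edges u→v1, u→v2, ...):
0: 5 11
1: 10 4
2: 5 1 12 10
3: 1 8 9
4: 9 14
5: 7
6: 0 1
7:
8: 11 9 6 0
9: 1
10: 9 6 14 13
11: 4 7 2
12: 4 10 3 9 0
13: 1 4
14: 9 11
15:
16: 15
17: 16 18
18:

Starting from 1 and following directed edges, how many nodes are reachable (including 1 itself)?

BFS from 1 visits: 1, 4, 10, 9, 14, 6, 13, 11, 0, 2, 7, 5, 12, 3, 8
Reachable nodes: 15 of 19 total.

15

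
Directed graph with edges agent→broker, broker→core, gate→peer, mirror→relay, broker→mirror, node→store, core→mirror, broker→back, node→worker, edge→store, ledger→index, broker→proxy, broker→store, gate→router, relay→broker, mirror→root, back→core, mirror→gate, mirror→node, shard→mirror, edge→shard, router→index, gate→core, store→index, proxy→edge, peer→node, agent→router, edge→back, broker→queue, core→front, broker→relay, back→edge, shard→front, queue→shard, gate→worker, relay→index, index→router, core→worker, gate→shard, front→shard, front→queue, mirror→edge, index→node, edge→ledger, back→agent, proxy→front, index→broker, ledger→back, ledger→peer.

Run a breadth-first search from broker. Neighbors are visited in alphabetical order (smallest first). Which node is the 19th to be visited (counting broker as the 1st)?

ledger

Visit broker; enqueue back, core, mirror, proxy, queue, relay, store → queue [back, core, mirror, proxy, queue, relay, store]
Visit back; enqueue agent, edge → queue [core, mirror, proxy, queue, relay, store, agent, edge]
Visit core; enqueue front, worker → queue [mirror, proxy, queue, relay, store, agent, edge, front, worker]
Visit mirror; enqueue gate, node, root → queue [proxy, queue, relay, store, agent, edge, front, worker, gate, node, root]
Visit proxy → queue [queue, relay, store, agent, edge, front, worker, gate, node, root]
Visit queue; enqueue shard → queue [relay, store, agent, edge, front, worker, gate, node, root, shard]
Visit relay; enqueue index → queue [store, agent, edge, front, worker, gate, node, root, shard, index]
Visit store → queue [agent, edge, front, worker, gate, node, root, shard, index]
Visit agent; enqueue router → queue [edge, front, worker, gate, node, root, shard, index, router]
Visit edge; enqueue ledger → queue [front, worker, gate, node, root, shard, index, router, ledger]
Visit front → queue [worker, gate, node, root, shard, index, router, ledger]
Visit worker → queue [gate, node, root, shard, index, router, ledger]
Visit gate; enqueue peer → queue [node, root, shard, index, router, ledger, peer]
Visit node → queue [root, shard, index, router, ledger, peer]
Visit root → queue [shard, index, router, ledger, peer]
Visit shard → queue [index, router, ledger, peer]
Visit index → queue [router, ledger, peer]
Visit router → queue [ledger, peer]
Visit ledger → queue [peer]
Visit peer → queue []

Visit order: broker, back, core, mirror, proxy, queue, relay, store, agent, edge, front, worker, gate, node, root, shard, index, router, ledger, peer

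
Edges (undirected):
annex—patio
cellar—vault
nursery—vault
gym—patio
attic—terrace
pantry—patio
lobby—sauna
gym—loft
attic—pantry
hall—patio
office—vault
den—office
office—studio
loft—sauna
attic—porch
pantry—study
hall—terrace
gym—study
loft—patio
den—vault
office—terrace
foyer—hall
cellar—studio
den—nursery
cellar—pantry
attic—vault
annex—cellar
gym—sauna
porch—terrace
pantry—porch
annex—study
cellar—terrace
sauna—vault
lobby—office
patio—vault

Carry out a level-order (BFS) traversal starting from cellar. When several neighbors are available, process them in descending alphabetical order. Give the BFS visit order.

Visit cellar; enqueue vault, terrace, studio, pantry, annex → queue [vault, terrace, studio, pantry, annex]
Visit vault; enqueue sauna, patio, office, nursery, den, attic → queue [terrace, studio, pantry, annex, sauna, patio, office, nursery, den, attic]
Visit terrace; enqueue porch, hall → queue [studio, pantry, annex, sauna, patio, office, nursery, den, attic, porch, hall]
Visit studio → queue [pantry, annex, sauna, patio, office, nursery, den, attic, porch, hall]
Visit pantry; enqueue study → queue [annex, sauna, patio, office, nursery, den, attic, porch, hall, study]
Visit annex → queue [sauna, patio, office, nursery, den, attic, porch, hall, study]
Visit sauna; enqueue loft, lobby, gym → queue [patio, office, nursery, den, attic, porch, hall, study, loft, lobby, gym]
Visit patio → queue [office, nursery, den, attic, porch, hall, study, loft, lobby, gym]
Visit office → queue [nursery, den, attic, porch, hall, study, loft, lobby, gym]
Visit nursery → queue [den, attic, porch, hall, study, loft, lobby, gym]
Visit den → queue [attic, porch, hall, study, loft, lobby, gym]
Visit attic → queue [porch, hall, study, loft, lobby, gym]
Visit porch → queue [hall, study, loft, lobby, gym]
Visit hall; enqueue foyer → queue [study, loft, lobby, gym, foyer]
Visit study → queue [loft, lobby, gym, foyer]
Visit loft → queue [lobby, gym, foyer]
Visit lobby → queue [gym, foyer]
Visit gym → queue [foyer]
Visit foyer → queue []

cellar, vault, terrace, studio, pantry, annex, sauna, patio, office, nursery, den, attic, porch, hall, study, loft, lobby, gym, foyer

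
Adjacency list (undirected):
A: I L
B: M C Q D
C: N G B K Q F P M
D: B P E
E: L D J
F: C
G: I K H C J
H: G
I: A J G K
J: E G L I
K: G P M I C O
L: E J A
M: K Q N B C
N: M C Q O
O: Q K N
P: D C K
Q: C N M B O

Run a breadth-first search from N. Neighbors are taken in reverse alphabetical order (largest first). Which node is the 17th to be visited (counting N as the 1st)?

L

Visit N; enqueue Q, O, M, C → queue [Q, O, M, C]
Visit Q; enqueue B → queue [O, M, C, B]
Visit O; enqueue K → queue [M, C, B, K]
Visit M → queue [C, B, K]
Visit C; enqueue P, G, F → queue [B, K, P, G, F]
Visit B; enqueue D → queue [K, P, G, F, D]
Visit K; enqueue I → queue [P, G, F, D, I]
Visit P → queue [G, F, D, I]
Visit G; enqueue J, H → queue [F, D, I, J, H]
Visit F → queue [D, I, J, H]
Visit D; enqueue E → queue [I, J, H, E]
Visit I; enqueue A → queue [J, H, E, A]
Visit J; enqueue L → queue [H, E, A, L]
Visit H → queue [E, A, L]
Visit E → queue [A, L]
Visit A → queue [L]
Visit L → queue []

Visit order: N, Q, O, M, C, B, K, P, G, F, D, I, J, H, E, A, L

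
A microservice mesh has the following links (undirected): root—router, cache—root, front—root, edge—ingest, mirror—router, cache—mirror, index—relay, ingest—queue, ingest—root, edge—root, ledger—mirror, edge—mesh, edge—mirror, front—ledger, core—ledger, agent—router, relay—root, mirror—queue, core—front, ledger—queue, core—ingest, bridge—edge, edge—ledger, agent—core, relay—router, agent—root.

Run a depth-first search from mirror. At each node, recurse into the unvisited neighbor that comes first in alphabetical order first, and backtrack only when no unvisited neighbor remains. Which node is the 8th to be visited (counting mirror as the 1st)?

edge

Visit mirror
mirror → cache
cache → root
root → agent
agent → core
core → front
front → ledger
ledger → edge
edge → bridge
edge → ingest
ingest → queue
edge → mesh
agent → router
router → relay
relay → index

Visit order: mirror, cache, root, agent, core, front, ledger, edge, bridge, ingest, queue, mesh, router, relay, index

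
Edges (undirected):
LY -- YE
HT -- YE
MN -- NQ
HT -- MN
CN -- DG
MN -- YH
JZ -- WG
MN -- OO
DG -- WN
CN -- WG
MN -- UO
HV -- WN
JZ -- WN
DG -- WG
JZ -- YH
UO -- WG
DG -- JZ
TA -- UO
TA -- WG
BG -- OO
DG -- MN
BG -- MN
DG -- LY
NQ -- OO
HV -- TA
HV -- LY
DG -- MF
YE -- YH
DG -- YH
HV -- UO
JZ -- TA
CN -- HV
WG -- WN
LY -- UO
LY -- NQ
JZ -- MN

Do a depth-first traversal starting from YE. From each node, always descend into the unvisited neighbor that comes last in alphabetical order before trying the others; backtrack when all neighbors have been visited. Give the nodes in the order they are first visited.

YE -> YH -> MN -> UO -> WG -> WN -> JZ -> TA -> HV -> LY -> NQ -> OO -> BG -> DG -> MF -> CN -> HT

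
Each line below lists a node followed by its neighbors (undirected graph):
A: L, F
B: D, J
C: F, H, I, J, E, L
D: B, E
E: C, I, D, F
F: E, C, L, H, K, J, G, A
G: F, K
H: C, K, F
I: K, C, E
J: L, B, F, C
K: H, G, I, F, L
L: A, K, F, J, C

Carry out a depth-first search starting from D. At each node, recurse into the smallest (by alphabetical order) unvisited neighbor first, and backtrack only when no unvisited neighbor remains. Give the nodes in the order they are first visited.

Visit D
D → B
B → J
J → C
C → E
E → F
F → A
A → L
L → K
K → G
K → H
K → I

D -> B -> J -> C -> E -> F -> A -> L -> K -> G -> H -> I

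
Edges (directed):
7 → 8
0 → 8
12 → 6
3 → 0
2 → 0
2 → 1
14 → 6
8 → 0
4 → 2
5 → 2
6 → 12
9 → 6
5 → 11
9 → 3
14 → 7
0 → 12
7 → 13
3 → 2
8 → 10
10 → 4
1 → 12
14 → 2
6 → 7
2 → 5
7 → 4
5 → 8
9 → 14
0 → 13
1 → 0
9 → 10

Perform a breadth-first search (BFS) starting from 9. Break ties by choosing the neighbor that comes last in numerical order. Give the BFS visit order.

9 14 10 6 3 7 2 4 12 0 13 8 5 1 11

Visit 9; enqueue 14, 10, 6, 3 → queue [14, 10, 6, 3]
Visit 14; enqueue 7, 2 → queue [10, 6, 3, 7, 2]
Visit 10; enqueue 4 → queue [6, 3, 7, 2, 4]
Visit 6; enqueue 12 → queue [3, 7, 2, 4, 12]
Visit 3; enqueue 0 → queue [7, 2, 4, 12, 0]
Visit 7; enqueue 13, 8 → queue [2, 4, 12, 0, 13, 8]
Visit 2; enqueue 5, 1 → queue [4, 12, 0, 13, 8, 5, 1]
Visit 4 → queue [12, 0, 13, 8, 5, 1]
Visit 12 → queue [0, 13, 8, 5, 1]
Visit 0 → queue [13, 8, 5, 1]
Visit 13 → queue [8, 5, 1]
Visit 8 → queue [5, 1]
Visit 5; enqueue 11 → queue [1, 11]
Visit 1 → queue [11]
Visit 11 → queue []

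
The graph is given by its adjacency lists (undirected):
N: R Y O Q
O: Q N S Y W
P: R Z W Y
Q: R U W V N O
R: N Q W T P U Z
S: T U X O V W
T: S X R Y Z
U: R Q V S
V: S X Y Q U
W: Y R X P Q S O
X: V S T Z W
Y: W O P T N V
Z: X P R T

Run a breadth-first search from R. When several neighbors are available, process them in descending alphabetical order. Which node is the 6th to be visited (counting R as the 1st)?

Q

Visit R; enqueue Z, W, U, T, Q, P, N → queue [Z, W, U, T, Q, P, N]
Visit Z; enqueue X → queue [W, U, T, Q, P, N, X]
Visit W; enqueue Y, S, O → queue [U, T, Q, P, N, X, Y, S, O]
Visit U; enqueue V → queue [T, Q, P, N, X, Y, S, O, V]
Visit T → queue [Q, P, N, X, Y, S, O, V]
Visit Q → queue [P, N, X, Y, S, O, V]
Visit P → queue [N, X, Y, S, O, V]
Visit N → queue [X, Y, S, O, V]
Visit X → queue [Y, S, O, V]
Visit Y → queue [S, O, V]
Visit S → queue [O, V]
Visit O → queue [V]
Visit V → queue []

Visit order: R, Z, W, U, T, Q, P, N, X, Y, S, O, V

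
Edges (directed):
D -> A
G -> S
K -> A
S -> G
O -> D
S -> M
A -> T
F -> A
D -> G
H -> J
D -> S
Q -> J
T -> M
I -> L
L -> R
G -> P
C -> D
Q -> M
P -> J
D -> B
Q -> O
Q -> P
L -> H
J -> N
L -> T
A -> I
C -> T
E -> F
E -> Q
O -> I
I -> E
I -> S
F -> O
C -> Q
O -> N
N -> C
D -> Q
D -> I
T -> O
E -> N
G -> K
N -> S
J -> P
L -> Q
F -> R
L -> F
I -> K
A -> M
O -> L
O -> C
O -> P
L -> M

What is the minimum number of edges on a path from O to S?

2

Level 0: O
Level 1: C, D, I, L, N, P
Level 2: A, B, E, F, G, H, J, K, M, Q, R, S, T
S first appears at level 2.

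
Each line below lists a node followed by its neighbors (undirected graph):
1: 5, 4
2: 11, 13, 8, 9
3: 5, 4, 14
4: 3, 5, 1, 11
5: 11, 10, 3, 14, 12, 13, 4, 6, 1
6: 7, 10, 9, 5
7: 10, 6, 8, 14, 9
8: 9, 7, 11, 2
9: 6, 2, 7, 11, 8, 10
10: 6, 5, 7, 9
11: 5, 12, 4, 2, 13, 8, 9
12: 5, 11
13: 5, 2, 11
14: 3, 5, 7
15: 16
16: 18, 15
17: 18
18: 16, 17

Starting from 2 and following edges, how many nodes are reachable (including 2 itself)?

14

BFS from 2 visits: 2, 8, 9, 11, 13, 7, 6, 10, 4, 5, 12, 14, 1, 3
Reachable nodes: 14 of 18 total.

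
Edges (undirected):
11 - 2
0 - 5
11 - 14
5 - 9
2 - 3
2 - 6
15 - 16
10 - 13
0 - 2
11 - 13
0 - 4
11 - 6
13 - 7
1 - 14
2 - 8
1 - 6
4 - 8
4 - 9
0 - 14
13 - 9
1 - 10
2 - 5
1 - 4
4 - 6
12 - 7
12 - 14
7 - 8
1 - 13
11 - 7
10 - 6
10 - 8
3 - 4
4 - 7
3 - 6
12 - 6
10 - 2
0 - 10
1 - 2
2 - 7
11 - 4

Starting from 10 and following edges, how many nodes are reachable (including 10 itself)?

15

BFS from 10 visits: 10, 0, 1, 2, 6, 8, 13, 4, 5, 14, 3, 7, 11, 12, 9
Reachable nodes: 15 of 17 total.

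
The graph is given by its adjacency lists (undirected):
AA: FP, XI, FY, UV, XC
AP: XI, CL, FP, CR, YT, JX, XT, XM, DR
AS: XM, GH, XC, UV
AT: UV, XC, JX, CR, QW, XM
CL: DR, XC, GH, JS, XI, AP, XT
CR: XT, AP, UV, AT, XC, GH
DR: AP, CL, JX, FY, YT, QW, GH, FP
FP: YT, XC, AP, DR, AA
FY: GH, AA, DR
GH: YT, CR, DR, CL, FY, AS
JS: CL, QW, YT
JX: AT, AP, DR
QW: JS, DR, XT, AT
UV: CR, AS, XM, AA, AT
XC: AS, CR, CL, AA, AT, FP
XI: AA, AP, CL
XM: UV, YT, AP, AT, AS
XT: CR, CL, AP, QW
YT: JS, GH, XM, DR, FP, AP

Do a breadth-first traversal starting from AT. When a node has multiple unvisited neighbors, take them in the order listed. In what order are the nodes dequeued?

Visit AT; enqueue UV, XC, JX, CR, QW, XM → queue [UV, XC, JX, CR, QW, XM]
Visit UV; enqueue AS, AA → queue [XC, JX, CR, QW, XM, AS, AA]
Visit XC; enqueue CL, FP → queue [JX, CR, QW, XM, AS, AA, CL, FP]
Visit JX; enqueue AP, DR → queue [CR, QW, XM, AS, AA, CL, FP, AP, DR]
Visit CR; enqueue XT, GH → queue [QW, XM, AS, AA, CL, FP, AP, DR, XT, GH]
Visit QW; enqueue JS → queue [XM, AS, AA, CL, FP, AP, DR, XT, GH, JS]
Visit XM; enqueue YT → queue [AS, AA, CL, FP, AP, DR, XT, GH, JS, YT]
Visit AS → queue [AA, CL, FP, AP, DR, XT, GH, JS, YT]
Visit AA; enqueue XI, FY → queue [CL, FP, AP, DR, XT, GH, JS, YT, XI, FY]
Visit CL → queue [FP, AP, DR, XT, GH, JS, YT, XI, FY]
Visit FP → queue [AP, DR, XT, GH, JS, YT, XI, FY]
Visit AP → queue [DR, XT, GH, JS, YT, XI, FY]
Visit DR → queue [XT, GH, JS, YT, XI, FY]
Visit XT → queue [GH, JS, YT, XI, FY]
Visit GH → queue [JS, YT, XI, FY]
Visit JS → queue [YT, XI, FY]
Visit YT → queue [XI, FY]
Visit XI → queue [FY]
Visit FY → queue []

AT -> UV -> XC -> JX -> CR -> QW -> XM -> AS -> AA -> CL -> FP -> AP -> DR -> XT -> GH -> JS -> YT -> XI -> FY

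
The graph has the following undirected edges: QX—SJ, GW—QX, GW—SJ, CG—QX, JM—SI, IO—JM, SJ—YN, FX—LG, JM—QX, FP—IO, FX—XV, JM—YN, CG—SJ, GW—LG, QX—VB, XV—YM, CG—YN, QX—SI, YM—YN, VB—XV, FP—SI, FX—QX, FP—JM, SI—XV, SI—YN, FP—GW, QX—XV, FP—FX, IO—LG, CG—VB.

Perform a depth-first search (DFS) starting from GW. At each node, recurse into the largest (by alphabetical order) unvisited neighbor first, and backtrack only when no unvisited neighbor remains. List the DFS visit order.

GW, SJ, YN, YM, XV, VB, QX, SI, JM, IO, LG, FX, FP, CG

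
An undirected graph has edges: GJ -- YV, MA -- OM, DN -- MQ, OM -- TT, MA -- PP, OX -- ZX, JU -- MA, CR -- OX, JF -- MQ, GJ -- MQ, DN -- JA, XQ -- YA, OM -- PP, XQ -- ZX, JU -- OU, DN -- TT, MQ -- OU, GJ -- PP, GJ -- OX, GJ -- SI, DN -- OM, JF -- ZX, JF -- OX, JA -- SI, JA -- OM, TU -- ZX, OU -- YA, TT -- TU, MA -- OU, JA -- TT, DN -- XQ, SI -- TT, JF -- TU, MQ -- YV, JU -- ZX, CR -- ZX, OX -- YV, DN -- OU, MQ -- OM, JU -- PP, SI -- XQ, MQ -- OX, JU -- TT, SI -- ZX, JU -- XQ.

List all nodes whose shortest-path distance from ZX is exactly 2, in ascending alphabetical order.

Level 0: ZX
Level 1: CR, JF, JU, OX, SI, TU, XQ
Level 2: DN, GJ, JA, MA, MQ, OU, PP, TT, YA, YV
Level 3: OM

DN, GJ, JA, MA, MQ, OU, PP, TT, YA, YV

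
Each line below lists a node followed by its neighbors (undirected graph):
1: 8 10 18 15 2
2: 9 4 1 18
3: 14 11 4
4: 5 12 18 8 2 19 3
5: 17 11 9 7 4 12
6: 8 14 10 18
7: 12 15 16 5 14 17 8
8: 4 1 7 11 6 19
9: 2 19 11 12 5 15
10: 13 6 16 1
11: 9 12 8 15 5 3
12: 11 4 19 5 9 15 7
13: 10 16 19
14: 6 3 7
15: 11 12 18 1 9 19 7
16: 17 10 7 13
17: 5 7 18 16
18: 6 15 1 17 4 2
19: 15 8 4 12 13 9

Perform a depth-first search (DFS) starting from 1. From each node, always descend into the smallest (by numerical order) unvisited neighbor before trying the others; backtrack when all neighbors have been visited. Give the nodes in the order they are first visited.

Visit 1
1 → 2
2 → 4
4 → 3
3 → 11
11 → 5
5 → 7
7 → 8
8 → 6
6 → 10
10 → 13
13 → 16
16 → 17
17 → 18
18 → 15
15 → 9
9 → 12
12 → 19
6 → 14

1 -> 2 -> 4 -> 3 -> 11 -> 5 -> 7 -> 8 -> 6 -> 10 -> 13 -> 16 -> 17 -> 18 -> 15 -> 9 -> 12 -> 19 -> 14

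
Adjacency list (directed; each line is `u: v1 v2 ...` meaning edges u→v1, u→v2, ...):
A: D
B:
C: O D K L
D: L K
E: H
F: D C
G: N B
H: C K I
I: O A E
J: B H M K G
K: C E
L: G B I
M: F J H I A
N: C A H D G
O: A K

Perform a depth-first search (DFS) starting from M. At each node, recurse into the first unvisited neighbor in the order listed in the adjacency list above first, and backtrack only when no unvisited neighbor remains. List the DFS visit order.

Visit M
M → F
F → D
D → L
L → G
G → N
N → C
C → O
O → A
O → K
K → E
E → H
H → I
G → B
M → J

M, F, D, L, G, N, C, O, A, K, E, H, I, B, J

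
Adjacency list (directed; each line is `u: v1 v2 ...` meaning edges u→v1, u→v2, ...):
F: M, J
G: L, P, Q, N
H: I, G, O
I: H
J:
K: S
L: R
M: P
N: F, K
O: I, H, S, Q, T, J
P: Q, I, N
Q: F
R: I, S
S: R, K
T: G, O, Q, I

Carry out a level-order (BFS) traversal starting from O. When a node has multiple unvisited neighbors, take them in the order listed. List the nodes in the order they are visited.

O -> I -> H -> S -> Q -> T -> J -> G -> R -> K -> F -> L -> P -> N -> M

Visit O; enqueue I, H, S, Q, T, J → queue [I, H, S, Q, T, J]
Visit I → queue [H, S, Q, T, J]
Visit H; enqueue G → queue [S, Q, T, J, G]
Visit S; enqueue R, K → queue [Q, T, J, G, R, K]
Visit Q; enqueue F → queue [T, J, G, R, K, F]
Visit T → queue [J, G, R, K, F]
Visit J → queue [G, R, K, F]
Visit G; enqueue L, P, N → queue [R, K, F, L, P, N]
Visit R → queue [K, F, L, P, N]
Visit K → queue [F, L, P, N]
Visit F; enqueue M → queue [L, P, N, M]
Visit L → queue [P, N, M]
Visit P → queue [N, M]
Visit N → queue [M]
Visit M → queue []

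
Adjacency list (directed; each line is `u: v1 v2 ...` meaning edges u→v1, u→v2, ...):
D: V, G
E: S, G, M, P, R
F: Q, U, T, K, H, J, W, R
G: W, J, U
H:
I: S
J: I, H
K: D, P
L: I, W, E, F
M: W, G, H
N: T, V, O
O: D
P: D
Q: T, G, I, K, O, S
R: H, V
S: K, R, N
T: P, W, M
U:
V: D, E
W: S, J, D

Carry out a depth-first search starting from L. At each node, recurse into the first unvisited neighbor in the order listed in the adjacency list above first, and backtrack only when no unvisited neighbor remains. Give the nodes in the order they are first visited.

L, I, S, K, D, V, E, G, W, J, H, U, M, P, R, N, T, O, F, Q

Visit L
L → I
I → S
S → K
K → D
D → V
V → E
E → G
G → W
W → J
J → H
G → U
E → M
E → P
E → R
S → N
N → T
N → O
L → F
F → Q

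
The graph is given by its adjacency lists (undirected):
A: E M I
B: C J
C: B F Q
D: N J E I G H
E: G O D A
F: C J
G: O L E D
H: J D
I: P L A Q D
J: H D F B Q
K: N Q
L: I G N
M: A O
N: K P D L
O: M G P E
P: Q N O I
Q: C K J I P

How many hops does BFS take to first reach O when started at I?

Level 0: I
Level 1: A, D, L, P, Q
Level 2: C, E, G, H, J, K, M, N, O
Level 3: B, F
O first appears at level 2.

2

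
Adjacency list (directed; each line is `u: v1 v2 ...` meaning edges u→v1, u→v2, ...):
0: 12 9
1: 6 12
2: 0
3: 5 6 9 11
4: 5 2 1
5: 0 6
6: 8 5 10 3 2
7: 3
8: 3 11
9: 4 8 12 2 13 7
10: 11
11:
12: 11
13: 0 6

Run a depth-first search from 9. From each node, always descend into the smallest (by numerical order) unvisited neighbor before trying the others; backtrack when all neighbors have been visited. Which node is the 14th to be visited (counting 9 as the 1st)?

Visit 9
9 → 2
2 → 0
0 → 12
12 → 11
9 → 4
4 → 1
1 → 6
6 → 3
3 → 5
6 → 8
6 → 10
9 → 7
9 → 13

Visit order: 9, 2, 0, 12, 11, 4, 1, 6, 3, 5, 8, 10, 7, 13

13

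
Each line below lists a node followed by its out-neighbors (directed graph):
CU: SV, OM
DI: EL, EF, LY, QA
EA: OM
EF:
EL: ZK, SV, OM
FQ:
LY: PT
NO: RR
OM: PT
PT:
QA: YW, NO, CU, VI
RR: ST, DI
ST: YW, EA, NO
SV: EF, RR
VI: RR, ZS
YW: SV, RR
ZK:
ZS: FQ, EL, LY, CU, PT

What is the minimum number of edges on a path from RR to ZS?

Level 0: RR
Level 1: DI, ST
Level 2: EA, EF, EL, LY, NO, QA, YW
Level 3: CU, OM, PT, SV, VI, ZK
Level 4: ZS
Level 5: FQ
ZS first appears at level 4.

4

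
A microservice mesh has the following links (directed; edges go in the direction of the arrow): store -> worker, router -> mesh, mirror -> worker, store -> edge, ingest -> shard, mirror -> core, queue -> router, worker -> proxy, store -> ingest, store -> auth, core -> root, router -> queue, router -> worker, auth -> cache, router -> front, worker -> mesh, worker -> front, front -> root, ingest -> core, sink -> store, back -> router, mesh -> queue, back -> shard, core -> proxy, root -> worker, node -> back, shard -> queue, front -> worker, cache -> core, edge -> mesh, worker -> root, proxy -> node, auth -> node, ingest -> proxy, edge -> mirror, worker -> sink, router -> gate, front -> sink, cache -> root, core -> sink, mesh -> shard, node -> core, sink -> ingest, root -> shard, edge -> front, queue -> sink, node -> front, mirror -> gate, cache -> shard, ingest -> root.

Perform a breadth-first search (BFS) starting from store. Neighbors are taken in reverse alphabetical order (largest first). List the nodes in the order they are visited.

store, worker, ingest, edge, auth, sink, root, proxy, mesh, front, shard, core, mirror, node, cache, queue, gate, back, router

Visit store; enqueue worker, ingest, edge, auth → queue [worker, ingest, edge, auth]
Visit worker; enqueue sink, root, proxy, mesh, front → queue [ingest, edge, auth, sink, root, proxy, mesh, front]
Visit ingest; enqueue shard, core → queue [edge, auth, sink, root, proxy, mesh, front, shard, core]
Visit edge; enqueue mirror → queue [auth, sink, root, proxy, mesh, front, shard, core, mirror]
Visit auth; enqueue node, cache → queue [sink, root, proxy, mesh, front, shard, core, mirror, node, cache]
Visit sink → queue [root, proxy, mesh, front, shard, core, mirror, node, cache]
Visit root → queue [proxy, mesh, front, shard, core, mirror, node, cache]
Visit proxy → queue [mesh, front, shard, core, mirror, node, cache]
Visit mesh; enqueue queue → queue [front, shard, core, mirror, node, cache, queue]
Visit front → queue [shard, core, mirror, node, cache, queue]
Visit shard → queue [core, mirror, node, cache, queue]
Visit core → queue [mirror, node, cache, queue]
Visit mirror; enqueue gate → queue [node, cache, queue, gate]
Visit node; enqueue back → queue [cache, queue, gate, back]
Visit cache → queue [queue, gate, back]
Visit queue; enqueue router → queue [gate, back, router]
Visit gate → queue [back, router]
Visit back → queue [router]
Visit router → queue []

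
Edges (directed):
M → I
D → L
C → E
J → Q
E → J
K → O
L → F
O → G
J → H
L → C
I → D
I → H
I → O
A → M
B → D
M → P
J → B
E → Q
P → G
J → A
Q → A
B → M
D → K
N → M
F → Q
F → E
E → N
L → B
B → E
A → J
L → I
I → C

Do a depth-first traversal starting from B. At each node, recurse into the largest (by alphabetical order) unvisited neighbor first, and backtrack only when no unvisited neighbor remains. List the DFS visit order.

B, M, P, G, I, O, H, D, L, F, Q, A, J, E, N, C, K

Visit B
B → M
M → P
P → G
M → I
I → O
I → H
I → D
D → L
L → F
F → Q
Q → A
A → J
F → E
E → N
L → C
D → K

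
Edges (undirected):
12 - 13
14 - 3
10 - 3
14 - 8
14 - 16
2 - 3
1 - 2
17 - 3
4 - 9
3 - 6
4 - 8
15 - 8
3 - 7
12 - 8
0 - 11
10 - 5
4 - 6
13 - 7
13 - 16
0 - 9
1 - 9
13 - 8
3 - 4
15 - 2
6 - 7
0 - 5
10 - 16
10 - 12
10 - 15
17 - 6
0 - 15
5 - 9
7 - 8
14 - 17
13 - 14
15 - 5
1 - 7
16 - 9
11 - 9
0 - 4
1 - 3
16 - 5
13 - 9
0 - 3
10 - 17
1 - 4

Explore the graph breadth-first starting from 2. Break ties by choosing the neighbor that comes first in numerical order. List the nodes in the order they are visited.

Visit 2; enqueue 1, 3, 15 → queue [1, 3, 15]
Visit 1; enqueue 4, 7, 9 → queue [3, 15, 4, 7, 9]
Visit 3; enqueue 0, 6, 10, 14, 17 → queue [15, 4, 7, 9, 0, 6, 10, 14, 17]
Visit 15; enqueue 5, 8 → queue [4, 7, 9, 0, 6, 10, 14, 17, 5, 8]
Visit 4 → queue [7, 9, 0, 6, 10, 14, 17, 5, 8]
Visit 7; enqueue 13 → queue [9, 0, 6, 10, 14, 17, 5, 8, 13]
Visit 9; enqueue 11, 16 → queue [0, 6, 10, 14, 17, 5, 8, 13, 11, 16]
Visit 0 → queue [6, 10, 14, 17, 5, 8, 13, 11, 16]
Visit 6 → queue [10, 14, 17, 5, 8, 13, 11, 16]
Visit 10; enqueue 12 → queue [14, 17, 5, 8, 13, 11, 16, 12]
Visit 14 → queue [17, 5, 8, 13, 11, 16, 12]
Visit 17 → queue [5, 8, 13, 11, 16, 12]
Visit 5 → queue [8, 13, 11, 16, 12]
Visit 8 → queue [13, 11, 16, 12]
Visit 13 → queue [11, 16, 12]
Visit 11 → queue [16, 12]
Visit 16 → queue [12]
Visit 12 → queue []

2, 1, 3, 15, 4, 7, 9, 0, 6, 10, 14, 17, 5, 8, 13, 11, 16, 12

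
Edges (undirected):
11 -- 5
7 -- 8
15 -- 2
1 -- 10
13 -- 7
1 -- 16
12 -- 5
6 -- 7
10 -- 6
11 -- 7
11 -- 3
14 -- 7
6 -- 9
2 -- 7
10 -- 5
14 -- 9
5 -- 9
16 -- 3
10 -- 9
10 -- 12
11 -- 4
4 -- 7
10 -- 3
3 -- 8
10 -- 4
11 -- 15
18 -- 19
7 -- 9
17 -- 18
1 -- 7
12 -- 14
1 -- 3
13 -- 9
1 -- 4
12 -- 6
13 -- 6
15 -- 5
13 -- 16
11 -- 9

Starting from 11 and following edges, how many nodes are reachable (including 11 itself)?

16

BFS from 11 visits: 11, 3, 4, 5, 7, 9, 15, 1, 8, 10, 16, 12, 2, 6, 13, 14
Reachable nodes: 16 of 19 total.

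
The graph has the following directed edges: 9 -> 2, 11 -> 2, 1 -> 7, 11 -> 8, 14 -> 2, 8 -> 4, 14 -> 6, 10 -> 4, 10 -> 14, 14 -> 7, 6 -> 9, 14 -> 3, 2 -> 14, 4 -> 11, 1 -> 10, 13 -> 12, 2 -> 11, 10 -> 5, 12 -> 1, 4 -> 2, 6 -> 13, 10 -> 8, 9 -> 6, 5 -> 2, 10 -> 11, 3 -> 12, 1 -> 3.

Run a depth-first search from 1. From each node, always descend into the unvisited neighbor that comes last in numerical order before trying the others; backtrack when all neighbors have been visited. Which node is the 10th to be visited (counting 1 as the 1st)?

Visit 1
1 → 10
10 → 14
14 → 7
14 → 6
6 → 13
13 → 12
6 → 9
9 → 2
2 → 11
11 → 8
8 → 4
14 → 3
10 → 5

Visit order: 1, 10, 14, 7, 6, 13, 12, 9, 2, 11, 8, 4, 3, 5

11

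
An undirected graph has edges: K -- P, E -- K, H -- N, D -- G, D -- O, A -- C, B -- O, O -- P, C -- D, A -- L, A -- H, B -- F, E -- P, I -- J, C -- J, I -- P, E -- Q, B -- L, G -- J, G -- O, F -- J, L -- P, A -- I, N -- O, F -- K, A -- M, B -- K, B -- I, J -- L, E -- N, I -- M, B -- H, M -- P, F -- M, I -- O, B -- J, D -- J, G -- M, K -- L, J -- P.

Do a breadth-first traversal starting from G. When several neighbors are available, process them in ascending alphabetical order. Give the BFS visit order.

Visit G; enqueue D, J, M, O → queue [D, J, M, O]
Visit D; enqueue C → queue [J, M, O, C]
Visit J; enqueue B, F, I, L, P → queue [M, O, C, B, F, I, L, P]
Visit M; enqueue A → queue [O, C, B, F, I, L, P, A]
Visit O; enqueue N → queue [C, B, F, I, L, P, A, N]
Visit C → queue [B, F, I, L, P, A, N]
Visit B; enqueue H, K → queue [F, I, L, P, A, N, H, K]
Visit F → queue [I, L, P, A, N, H, K]
Visit I → queue [L, P, A, N, H, K]
Visit L → queue [P, A, N, H, K]
Visit P; enqueue E → queue [A, N, H, K, E]
Visit A → queue [N, H, K, E]
Visit N → queue [H, K, E]
Visit H → queue [K, E]
Visit K → queue [E]
Visit E; enqueue Q → queue [Q]
Visit Q → queue []

G, D, J, M, O, C, B, F, I, L, P, A, N, H, K, E, Q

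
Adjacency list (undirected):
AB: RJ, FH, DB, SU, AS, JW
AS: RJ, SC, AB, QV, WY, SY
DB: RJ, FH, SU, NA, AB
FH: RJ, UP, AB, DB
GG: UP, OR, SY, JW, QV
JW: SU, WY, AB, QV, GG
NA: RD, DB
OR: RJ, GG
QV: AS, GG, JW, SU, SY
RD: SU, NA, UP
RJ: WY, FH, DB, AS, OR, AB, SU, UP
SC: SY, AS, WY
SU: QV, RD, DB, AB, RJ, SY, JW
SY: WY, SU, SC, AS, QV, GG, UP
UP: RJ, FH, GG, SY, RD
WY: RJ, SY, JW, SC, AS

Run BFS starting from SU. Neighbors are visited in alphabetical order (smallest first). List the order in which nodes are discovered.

SU, AB, DB, JW, QV, RD, RJ, SY, AS, FH, NA, GG, WY, UP, OR, SC

Visit SU; enqueue AB, DB, JW, QV, RD, RJ, SY → queue [AB, DB, JW, QV, RD, RJ, SY]
Visit AB; enqueue AS, FH → queue [DB, JW, QV, RD, RJ, SY, AS, FH]
Visit DB; enqueue NA → queue [JW, QV, RD, RJ, SY, AS, FH, NA]
Visit JW; enqueue GG, WY → queue [QV, RD, RJ, SY, AS, FH, NA, GG, WY]
Visit QV → queue [RD, RJ, SY, AS, FH, NA, GG, WY]
Visit RD; enqueue UP → queue [RJ, SY, AS, FH, NA, GG, WY, UP]
Visit RJ; enqueue OR → queue [SY, AS, FH, NA, GG, WY, UP, OR]
Visit SY; enqueue SC → queue [AS, FH, NA, GG, WY, UP, OR, SC]
Visit AS → queue [FH, NA, GG, WY, UP, OR, SC]
Visit FH → queue [NA, GG, WY, UP, OR, SC]
Visit NA → queue [GG, WY, UP, OR, SC]
Visit GG → queue [WY, UP, OR, SC]
Visit WY → queue [UP, OR, SC]
Visit UP → queue [OR, SC]
Visit OR → queue [SC]
Visit SC → queue []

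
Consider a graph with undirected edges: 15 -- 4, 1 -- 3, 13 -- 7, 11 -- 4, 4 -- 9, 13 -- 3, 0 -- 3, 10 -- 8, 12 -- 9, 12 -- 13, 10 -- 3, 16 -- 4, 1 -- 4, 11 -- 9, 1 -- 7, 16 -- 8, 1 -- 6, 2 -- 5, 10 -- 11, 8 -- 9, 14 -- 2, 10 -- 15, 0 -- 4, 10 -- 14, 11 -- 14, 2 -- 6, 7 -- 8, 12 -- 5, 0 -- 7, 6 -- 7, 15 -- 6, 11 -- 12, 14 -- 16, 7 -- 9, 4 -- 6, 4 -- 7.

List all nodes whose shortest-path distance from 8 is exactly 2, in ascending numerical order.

0, 1, 3, 4, 6, 11, 12, 13, 14, 15

Level 0: 8
Level 1: 7, 9, 10, 16
Level 2: 0, 1, 3, 4, 6, 11, 12, 13, 14, 15
Level 3: 2, 5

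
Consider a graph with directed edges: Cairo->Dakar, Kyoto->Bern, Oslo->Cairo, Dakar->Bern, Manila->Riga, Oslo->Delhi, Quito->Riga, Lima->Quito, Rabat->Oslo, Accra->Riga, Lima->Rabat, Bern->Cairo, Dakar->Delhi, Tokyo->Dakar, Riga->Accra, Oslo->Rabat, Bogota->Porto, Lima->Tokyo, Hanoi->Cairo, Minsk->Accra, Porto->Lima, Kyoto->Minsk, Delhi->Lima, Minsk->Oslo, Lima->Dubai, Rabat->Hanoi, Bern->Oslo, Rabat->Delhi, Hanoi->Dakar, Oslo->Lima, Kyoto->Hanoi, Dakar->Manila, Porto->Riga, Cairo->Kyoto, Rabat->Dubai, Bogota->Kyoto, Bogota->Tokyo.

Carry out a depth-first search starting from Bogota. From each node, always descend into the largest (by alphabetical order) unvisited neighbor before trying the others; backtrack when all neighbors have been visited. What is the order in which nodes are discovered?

Visit Bogota
Bogota → Tokyo
Tokyo → Dakar
Dakar → Manila
Manila → Riga
Riga → Accra
Dakar → Delhi
Delhi → Lima
Lima → Rabat
Rabat → Oslo
Oslo → Cairo
Cairo → Kyoto
Kyoto → Minsk
Kyoto → Hanoi
Kyoto → Bern
Rabat → Dubai
Lima → Quito
Bogota → Porto

Bogota -> Tokyo -> Dakar -> Manila -> Riga -> Accra -> Delhi -> Lima -> Rabat -> Oslo -> Cairo -> Kyoto -> Minsk -> Hanoi -> Bern -> Dubai -> Quito -> Porto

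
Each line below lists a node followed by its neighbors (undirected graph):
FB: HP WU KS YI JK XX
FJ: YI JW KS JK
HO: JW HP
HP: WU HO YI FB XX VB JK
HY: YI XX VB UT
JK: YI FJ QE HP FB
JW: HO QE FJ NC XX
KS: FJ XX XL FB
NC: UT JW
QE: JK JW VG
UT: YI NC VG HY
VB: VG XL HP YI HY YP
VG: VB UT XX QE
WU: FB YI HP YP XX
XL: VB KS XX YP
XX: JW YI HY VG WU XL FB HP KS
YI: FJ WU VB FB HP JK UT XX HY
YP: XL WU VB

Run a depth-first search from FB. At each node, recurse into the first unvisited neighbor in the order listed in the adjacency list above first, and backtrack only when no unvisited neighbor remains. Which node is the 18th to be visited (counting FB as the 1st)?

YP

Visit FB
FB → HP
HP → WU
WU → YI
YI → FJ
FJ → JW
JW → HO
JW → QE
QE → JK
QE → VG
VG → VB
VB → XL
XL → KS
KS → XX
XX → HY
HY → UT
UT → NC
XL → YP

Visit order: FB, HP, WU, YI, FJ, JW, HO, QE, JK, VG, VB, XL, KS, XX, HY, UT, NC, YP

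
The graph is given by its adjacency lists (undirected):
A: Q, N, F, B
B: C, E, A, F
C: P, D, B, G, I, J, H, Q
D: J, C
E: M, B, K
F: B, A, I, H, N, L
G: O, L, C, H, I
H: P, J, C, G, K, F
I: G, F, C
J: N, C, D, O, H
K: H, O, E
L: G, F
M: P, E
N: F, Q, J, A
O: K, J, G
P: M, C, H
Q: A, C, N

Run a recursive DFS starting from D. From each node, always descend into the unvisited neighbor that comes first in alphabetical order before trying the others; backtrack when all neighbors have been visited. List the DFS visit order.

D → C → B → A → F → H → G → I → L → O → J → N → Q → K → E → M → P

Visit D
D → C
C → B
B → A
A → F
F → H
H → G
G → I
G → L
G → O
O → J
J → N
N → Q
O → K
K → E
E → M
M → P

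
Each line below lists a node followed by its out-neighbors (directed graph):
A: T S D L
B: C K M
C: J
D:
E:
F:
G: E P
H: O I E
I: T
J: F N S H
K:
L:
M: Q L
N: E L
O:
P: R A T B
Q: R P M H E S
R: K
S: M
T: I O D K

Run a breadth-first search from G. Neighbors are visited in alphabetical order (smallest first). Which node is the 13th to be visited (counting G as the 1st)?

M

Visit G; enqueue E, P → queue [E, P]
Visit E → queue [P]
Visit P; enqueue A, B, R, T → queue [A, B, R, T]
Visit A; enqueue D, L, S → queue [B, R, T, D, L, S]
Visit B; enqueue C, K, M → queue [R, T, D, L, S, C, K, M]
Visit R → queue [T, D, L, S, C, K, M]
Visit T; enqueue I, O → queue [D, L, S, C, K, M, I, O]
Visit D → queue [L, S, C, K, M, I, O]
Visit L → queue [S, C, K, M, I, O]
Visit S → queue [C, K, M, I, O]
Visit C; enqueue J → queue [K, M, I, O, J]
Visit K → queue [M, I, O, J]
Visit M; enqueue Q → queue [I, O, J, Q]
Visit I → queue [O, J, Q]
Visit O → queue [J, Q]
Visit J; enqueue F, H, N → queue [Q, F, H, N]
Visit Q → queue [F, H, N]
Visit F → queue [H, N]
Visit H → queue [N]
Visit N → queue []

Visit order: G, E, P, A, B, R, T, D, L, S, C, K, M, I, O, J, Q, F, H, N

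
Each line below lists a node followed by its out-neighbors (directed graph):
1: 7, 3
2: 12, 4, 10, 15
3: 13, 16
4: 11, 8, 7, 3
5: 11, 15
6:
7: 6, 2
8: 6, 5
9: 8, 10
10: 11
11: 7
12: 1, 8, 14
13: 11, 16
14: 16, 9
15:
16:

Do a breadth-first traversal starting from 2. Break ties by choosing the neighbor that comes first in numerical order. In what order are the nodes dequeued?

Visit 2; enqueue 4, 10, 12, 15 → queue [4, 10, 12, 15]
Visit 4; enqueue 3, 7, 8, 11 → queue [10, 12, 15, 3, 7, 8, 11]
Visit 10 → queue [12, 15, 3, 7, 8, 11]
Visit 12; enqueue 1, 14 → queue [15, 3, 7, 8, 11, 1, 14]
Visit 15 → queue [3, 7, 8, 11, 1, 14]
Visit 3; enqueue 13, 16 → queue [7, 8, 11, 1, 14, 13, 16]
Visit 7; enqueue 6 → queue [8, 11, 1, 14, 13, 16, 6]
Visit 8; enqueue 5 → queue [11, 1, 14, 13, 16, 6, 5]
Visit 11 → queue [1, 14, 13, 16, 6, 5]
Visit 1 → queue [14, 13, 16, 6, 5]
Visit 14; enqueue 9 → queue [13, 16, 6, 5, 9]
Visit 13 → queue [16, 6, 5, 9]
Visit 16 → queue [6, 5, 9]
Visit 6 → queue [5, 9]
Visit 5 → queue [9]
Visit 9 → queue []

2, 4, 10, 12, 15, 3, 7, 8, 11, 1, 14, 13, 16, 6, 5, 9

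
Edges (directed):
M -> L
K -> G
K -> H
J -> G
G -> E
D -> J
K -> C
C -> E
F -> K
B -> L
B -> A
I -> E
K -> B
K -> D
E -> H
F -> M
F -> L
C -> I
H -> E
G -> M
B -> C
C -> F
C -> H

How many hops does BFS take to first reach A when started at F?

3

Level 0: F
Level 1: K, L, M
Level 2: B, C, D, G, H
Level 3: A, E, I, J
A first appears at level 3.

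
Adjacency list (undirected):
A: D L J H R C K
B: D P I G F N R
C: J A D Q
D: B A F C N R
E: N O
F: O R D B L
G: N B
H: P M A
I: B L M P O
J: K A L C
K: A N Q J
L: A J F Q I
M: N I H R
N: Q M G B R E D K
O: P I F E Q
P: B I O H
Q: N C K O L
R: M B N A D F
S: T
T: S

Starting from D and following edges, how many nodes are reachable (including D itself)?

BFS from D visits: D, B, A, F, C, N, R, P, I, G, L, J, H, K, O, Q, M, E
Reachable nodes: 18 of 20 total.

18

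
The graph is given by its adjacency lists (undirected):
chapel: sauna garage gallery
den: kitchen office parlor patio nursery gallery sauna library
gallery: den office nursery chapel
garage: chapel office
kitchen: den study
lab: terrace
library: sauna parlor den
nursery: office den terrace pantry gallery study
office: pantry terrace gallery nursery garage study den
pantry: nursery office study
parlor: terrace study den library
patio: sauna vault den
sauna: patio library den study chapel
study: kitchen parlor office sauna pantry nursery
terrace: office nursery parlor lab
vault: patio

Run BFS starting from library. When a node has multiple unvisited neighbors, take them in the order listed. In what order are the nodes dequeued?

library, sauna, parlor, den, patio, study, chapel, terrace, kitchen, office, nursery, gallery, vault, pantry, garage, lab

Visit library; enqueue sauna, parlor, den → queue [sauna, parlor, den]
Visit sauna; enqueue patio, study, chapel → queue [parlor, den, patio, study, chapel]
Visit parlor; enqueue terrace → queue [den, patio, study, chapel, terrace]
Visit den; enqueue kitchen, office, nursery, gallery → queue [patio, study, chapel, terrace, kitchen, office, nursery, gallery]
Visit patio; enqueue vault → queue [study, chapel, terrace, kitchen, office, nursery, gallery, vault]
Visit study; enqueue pantry → queue [chapel, terrace, kitchen, office, nursery, gallery, vault, pantry]
Visit chapel; enqueue garage → queue [terrace, kitchen, office, nursery, gallery, vault, pantry, garage]
Visit terrace; enqueue lab → queue [kitchen, office, nursery, gallery, vault, pantry, garage, lab]
Visit kitchen → queue [office, nursery, gallery, vault, pantry, garage, lab]
Visit office → queue [nursery, gallery, vault, pantry, garage, lab]
Visit nursery → queue [gallery, vault, pantry, garage, lab]
Visit gallery → queue [vault, pantry, garage, lab]
Visit vault → queue [pantry, garage, lab]
Visit pantry → queue [garage, lab]
Visit garage → queue [lab]
Visit lab → queue []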